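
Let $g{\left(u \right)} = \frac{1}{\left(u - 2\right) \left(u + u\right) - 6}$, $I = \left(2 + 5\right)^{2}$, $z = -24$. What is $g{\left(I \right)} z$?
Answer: $- \frac{3}{575} \approx -0.0052174$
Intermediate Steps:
$I = 49$ ($I = 7^{2} = 49$)
$g{\left(u \right)} = \frac{1}{-6 + 2 u \left(-2 + u\right)}$ ($g{\left(u \right)} = \frac{1}{\left(-2 + u\right) 2 u - 6} = \frac{1}{2 u \left(-2 + u\right) - 6} = \frac{1}{-6 + 2 u \left(-2 + u\right)}$)
$g{\left(I \right)} z = \frac{1}{2 \left(-3 + 49^{2} - 98\right)} \left(-24\right) = \frac{1}{2 \left(-3 + 2401 - 98\right)} \left(-24\right) = \frac{1}{2 \cdot 2300} \left(-24\right) = \frac{1}{2} \cdot \frac{1}{2300} \left(-24\right) = \frac{1}{4600} \left(-24\right) = - \frac{3}{575}$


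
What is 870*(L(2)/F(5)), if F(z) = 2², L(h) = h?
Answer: 435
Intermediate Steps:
F(z) = 4
870*(L(2)/F(5)) = 870*(2/4) = 870*(2*(¼)) = 870*(½) = 435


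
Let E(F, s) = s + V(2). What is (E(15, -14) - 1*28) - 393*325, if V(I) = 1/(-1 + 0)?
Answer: -127768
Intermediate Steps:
V(I) = -1 (V(I) = 1/(-1) = -1)
E(F, s) = -1 + s (E(F, s) = s - 1 = -1 + s)
(E(15, -14) - 1*28) - 393*325 = ((-1 - 14) - 1*28) - 393*325 = (-15 - 28) - 127725 = -43 - 127725 = -127768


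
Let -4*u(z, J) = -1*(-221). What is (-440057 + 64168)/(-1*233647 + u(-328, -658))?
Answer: 1503556/934809 ≈ 1.6084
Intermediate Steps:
u(z, J) = -221/4 (u(z, J) = -(-1)*(-221)/4 = -¼*221 = -221/4)
(-440057 + 64168)/(-1*233647 + u(-328, -658)) = (-440057 + 64168)/(-1*233647 - 221/4) = -375889/(-233647 - 221/4) = -375889/(-934809/4) = -375889*(-4/934809) = 1503556/934809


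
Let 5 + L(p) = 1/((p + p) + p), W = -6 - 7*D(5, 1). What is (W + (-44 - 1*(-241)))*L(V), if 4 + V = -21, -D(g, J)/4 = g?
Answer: -124456/75 ≈ -1659.4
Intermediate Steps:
D(g, J) = -4*g
V = -25 (V = -4 - 21 = -25)
W = 134 (W = -6 - (-28)*5 = -6 - 7*(-20) = -6 + 140 = 134)
L(p) = -5 + 1/(3*p) (L(p) = -5 + 1/((p + p) + p) = -5 + 1/(2*p + p) = -5 + 1/(3*p))
(W + (-44 - 1*(-241)))*L(V) = (134 + (-44 - 1*(-241)))*(-5 + (1/3)/(-25)) = (134 + (-44 + 241))*(-5 + (1/3)*(-1/25)) = (134 + 197)*(-5 - 1/75) = 331*(-376/75) = -124456/75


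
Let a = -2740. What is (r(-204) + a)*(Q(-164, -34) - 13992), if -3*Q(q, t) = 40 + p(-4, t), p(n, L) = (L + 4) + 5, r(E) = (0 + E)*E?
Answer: -544147372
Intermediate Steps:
r(E) = E**2 (r(E) = E*E = E**2)
p(n, L) = 9 + L (p(n, L) = (4 + L) + 5 = 9 + L)
Q(q, t) = -49/3 - t/3 (Q(q, t) = -(40 + (9 + t))/3 = -(49 + t)/3 = -49/3 - t/3)
(r(-204) + a)*(Q(-164, -34) - 13992) = ((-204)**2 - 2740)*((-49/3 - 1/3*(-34)) - 13992) = (41616 - 2740)*((-49/3 + 34/3) - 13992) = 38876*(-5 - 13992) = 38876*(-13997) = -544147372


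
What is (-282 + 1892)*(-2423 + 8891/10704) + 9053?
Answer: -20822703649/5352 ≈ -3.8906e+6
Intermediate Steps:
(-282 + 1892)*(-2423 + 8891/10704) + 9053 = 1610*(-2423 + 8891*(1/10704)) + 9053 = 1610*(-2423 + 8891/10704) + 9053 = 1610*(-25926901/10704) + 9053 = -20871155305/5352 + 9053 = -20822703649/5352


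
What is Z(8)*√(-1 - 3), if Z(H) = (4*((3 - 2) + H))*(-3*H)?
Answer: -1728*I ≈ -1728.0*I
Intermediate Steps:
Z(H) = -3*H*(4 + 4*H) (Z(H) = (4*(1 + H))*(-3*H) = (4 + 4*H)*(-3*H) = -3*H*(4 + 4*H))
Z(8)*√(-1 - 3) = (-12*8*(1 + 8))*√(-1 - 3) = (-12*8*9)*√(-4) = -1728*I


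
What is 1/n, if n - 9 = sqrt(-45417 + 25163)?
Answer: 9/20335 - I*sqrt(20254)/20335 ≈ 0.00044259 - 0.0069986*I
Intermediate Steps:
n = 9 + I*sqrt(20254) (n = 9 + sqrt(-45417 + 25163) = 9 + sqrt(-20254) = 9 + I*sqrt(20254) ≈ 9.0 + 142.32*I)
1/n = 1/(9 + I*sqrt(20254))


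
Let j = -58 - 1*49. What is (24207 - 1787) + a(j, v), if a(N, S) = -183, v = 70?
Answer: 22237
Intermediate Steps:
j = -107 (j = -58 - 49 = -107)
(24207 - 1787) + a(j, v) = (24207 - 1787) - 183 = 22420 - 183 = 22237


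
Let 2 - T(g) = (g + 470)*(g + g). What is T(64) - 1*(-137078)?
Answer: 68728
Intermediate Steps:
T(g) = 2 - 2*g*(470 + g) (T(g) = 2 - (g + 470)*(g + g) = 2 - (470 + g)*2*g = 2 - 2*g*(470 + g))
T(64) - 1*(-137078) = (2 - 940*64 - 2*64²) - 1*(-137078) = (2 - 60160 - 2*4096) + 137078 = (2 - 60160 - 8192) + 137078 = -68350 + 137078 = 68728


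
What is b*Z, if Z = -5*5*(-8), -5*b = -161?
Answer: 6440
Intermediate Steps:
b = 161/5 (b = -1/5*(-161) = 161/5 ≈ 32.200)
Z = 200 (Z = -25*(-8) = 200)
b*Z = (161/5)*200 = 6440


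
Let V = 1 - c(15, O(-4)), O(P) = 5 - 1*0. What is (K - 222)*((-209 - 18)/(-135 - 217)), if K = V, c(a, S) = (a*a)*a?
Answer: -204073/88 ≈ -2319.0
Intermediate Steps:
O(P) = 5 (O(P) = 5 + 0 = 5)
c(a, S) = a³ (c(a, S) = a²*a = a³)
V = -3374 (V = 1 - 1*15³ = 1 - 1*3375 = 1 - 3375 = -3374)
K = -3374
(K - 222)*((-209 - 18)/(-135 - 217)) = (-3374 - 222)*((-209 - 18)/(-135 - 217)) = -(-816292)/(-352) = -(-816292)*(-1)/352 = -3596*227/352 = -204073/88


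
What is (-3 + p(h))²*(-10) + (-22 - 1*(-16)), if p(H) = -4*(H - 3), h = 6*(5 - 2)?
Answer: -39696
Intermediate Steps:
h = 18 (h = 6*3 = 18)
p(H) = 12 - 4*H (p(H) = -4*(-3 + H) = 12 - 4*H)
(-3 + p(h))²*(-10) + (-22 - 1*(-16)) = (-3 + (12 - 4*18))²*(-10) + (-22 - 1*(-16)) = (-3 + (12 - 72))²*(-10) + (-22 + 16) = (-3 - 60)²*(-10) - 6 = (-63)²*(-10) - 6 = 3969*(-10) - 6 = -39690 - 6 = -39696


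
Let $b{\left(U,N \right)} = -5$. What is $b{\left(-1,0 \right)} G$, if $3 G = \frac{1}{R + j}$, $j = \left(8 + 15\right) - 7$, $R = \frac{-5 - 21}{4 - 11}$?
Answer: $- \frac{35}{414} \approx -0.084541$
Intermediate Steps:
$R = \frac{26}{7}$ ($R = - \frac{26}{-7} = \left(-26\right) \left(- \frac{1}{7}\right) = \frac{26}{7} \approx 3.7143$)
$j = 16$ ($j = 23 - 7 = 16$)
$G = \frac{7}{414}$ ($G = \frac{1}{3 \left(\frac{26}{7} + 16\right)} = \frac{1}{3 \cdot \frac{138}{7}} = \frac{1}{3} \cdot \frac{7}{138} = \frac{7}{414} \approx 0.016908$)
$b{\left(-1,0 \right)} G = \left(-5\right) \frac{7}{414} = - \frac{35}{414}$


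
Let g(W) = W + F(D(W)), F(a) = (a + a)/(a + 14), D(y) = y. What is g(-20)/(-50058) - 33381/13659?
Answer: -835401989/341871111 ≈ -2.4436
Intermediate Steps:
F(a) = 2*a/(14 + a) (F(a) = (2*a)/(14 + a) = 2*a/(14 + a))
g(W) = W + 2*W/(14 + W)
g(-20)/(-50058) - 33381/13659 = -20*(16 - 20)/(14 - 20)/(-50058) - 33381/13659 = -20*(-4)/(-6)*(-1/50058) - 33381*1/13659 = -20*(-1/6)*(-4)*(-1/50058) - 11127/4553 = -40/3*(-1/50058) - 11127/4553 = 20/75087 - 11127/4553 = -835401989/341871111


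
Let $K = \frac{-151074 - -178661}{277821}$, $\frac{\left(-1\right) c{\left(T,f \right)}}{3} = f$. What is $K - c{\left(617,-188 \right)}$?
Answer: $- \frac{156663457}{277821} \approx -563.9$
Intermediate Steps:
$c{\left(T,f \right)} = - 3 f$
$K = \frac{27587}{277821}$ ($K = \left(-151074 + 178661\right) \frac{1}{277821} = 27587 \cdot \frac{1}{277821} = \frac{27587}{277821} \approx 0.099298$)
$K - c{\left(617,-188 \right)} = \frac{27587}{277821} - \left(-3\right) \left(-188\right) = \frac{27587}{277821} - 564 = - \frac{156663457}{277821}$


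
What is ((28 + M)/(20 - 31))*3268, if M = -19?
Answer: -29412/11 ≈ -2673.8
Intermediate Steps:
((28 + M)/(20 - 31))*3268 = ((28 - 19)/(20 - 31))*3268 = (9/(-11))*3268 = (9*(-1/11))*3268 = -9/11*3268 = -29412/11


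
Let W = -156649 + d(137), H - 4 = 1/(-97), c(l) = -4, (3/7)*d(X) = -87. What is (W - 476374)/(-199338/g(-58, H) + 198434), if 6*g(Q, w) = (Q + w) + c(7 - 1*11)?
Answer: -1781581351/616301417 ≈ -2.8908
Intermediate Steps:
d(X) = -203 (d(X) = (7/3)*(-87) = -203)
H = 387/97 (H = 4 + 1/(-97) = 4 - 1/97 = 387/97 ≈ 3.9897)
g(Q, w) = -2/3 + Q/6 + w/6 (g(Q, w) = ((Q + w) - 4)/6 = (-4 + Q + w)/6 = -2/3 + Q/6 + w/6)
W = -156852 (W = -156649 - 203 = -156852)
(W - 476374)/(-199338/g(-58, H) + 198434) = (-156852 - 476374)/(-199338/(-2/3 + (1/6)*(-58) + (1/6)*(387/97)) + 198434) = -633226/(-199338/(-2/3 - 29/3 + 129/194) + 198434) = -633226/(-199338/(-5627/582) + 198434) = -633226/(-199338*(-582/5627) + 198434) = -633226/(116014716/5627 + 198434) = -633226/1232602834/5627 = -633226*5627/1232602834 = -1781581351/616301417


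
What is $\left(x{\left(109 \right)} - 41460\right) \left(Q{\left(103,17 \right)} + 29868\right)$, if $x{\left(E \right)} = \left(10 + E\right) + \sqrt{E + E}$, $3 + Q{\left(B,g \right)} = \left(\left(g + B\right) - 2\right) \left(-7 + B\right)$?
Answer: $-1702959813 + 41193 \sqrt{218} \approx -1.7024 \cdot 10^{9}$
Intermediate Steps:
$Q{\left(B,g \right)} = -3 + \left(-7 + B\right) \left(-2 + B + g\right)$ ($Q{\left(B,g \right)} = -3 + \left(\left(g + B\right) - 2\right) \left(-7 + B\right) = -3 + \left(\left(B + g\right) - 2\right) \left(-7 + B\right) = -3 + \left(-2 + B + g\right) \left(-7 + B\right) = -3 + \left(-7 + B\right) \left(-2 + B + g\right)$)
$x{\left(E \right)} = 10 + E + \sqrt{2} \sqrt{E}$ ($x{\left(E \right)} = \left(10 + E\right) + \sqrt{2 E} = \left(10 + E\right) + \sqrt{2} \sqrt{E} = 10 + E + \sqrt{2} \sqrt{E}$)
$\left(x{\left(109 \right)} - 41460\right) \left(Q{\left(103,17 \right)} + 29868\right) = \left(\left(10 + 109 + \sqrt{2} \sqrt{109}\right) - 41460\right) \left(\left(11 + 103^{2} - 927 - 119 + 103 \cdot 17\right) + 29868\right) = \left(\left(10 + 109 + \sqrt{218}\right) - 41460\right) \left(\left(11 + 10609 - 927 - 119 + 1751\right) + 29868\right) = \left(\left(119 + \sqrt{218}\right) - 41460\right) \left(11325 + 29868\right) = \left(-41341 + \sqrt{218}\right) 41193 = -1702959813 + 41193 \sqrt{218}$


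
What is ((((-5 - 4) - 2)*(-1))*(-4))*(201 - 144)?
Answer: -2508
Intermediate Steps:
((((-5 - 4) - 2)*(-1))*(-4))*(201 - 144) = (((-9 - 2)*(-1))*(-4))*57 = (-11*(-1)*(-4))*57 = (11*(-4))*57 = -44*57 = -2508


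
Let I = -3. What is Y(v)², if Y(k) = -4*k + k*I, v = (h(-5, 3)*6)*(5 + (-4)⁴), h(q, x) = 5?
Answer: 3004136100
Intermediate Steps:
v = 7830 (v = (5*6)*(5 + (-4)⁴) = 30*(5 + 256) = 30*261 = 7830)
Y(k) = -7*k (Y(k) = -4*k + k*(-3) = -4*k - 3*k = -7*k)
Y(v)² = (-7*7830)² = (-54810)² = 3004136100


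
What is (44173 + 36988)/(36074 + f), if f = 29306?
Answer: 81161/65380 ≈ 1.2414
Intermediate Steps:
(44173 + 36988)/(36074 + f) = (44173 + 36988)/(36074 + 29306) = 81161/65380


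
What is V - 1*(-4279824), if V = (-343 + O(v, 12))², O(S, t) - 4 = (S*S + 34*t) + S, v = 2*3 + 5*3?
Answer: 4561785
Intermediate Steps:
v = 21 (v = 6 + 15 = 21)
O(S, t) = 4 + S + S² + 34*t (O(S, t) = 4 + ((S*S + 34*t) + S) = 4 + ((S² + 34*t) + S) = 4 + (S + S² + 34*t) = 4 + S + S² + 34*t)
V = 281961 (V = (-343 + (4 + 21 + 21² + 34*12))² = (-343 + (4 + 21 + 441 + 408))² = (-343 + 874)² = 531² = 281961)
V - 1*(-4279824) = 281961 - 1*(-4279824) = 281961 + 4279824 = 4561785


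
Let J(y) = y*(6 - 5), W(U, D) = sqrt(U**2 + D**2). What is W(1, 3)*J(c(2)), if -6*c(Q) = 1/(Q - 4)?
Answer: sqrt(10)/12 ≈ 0.26352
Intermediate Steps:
W(U, D) = sqrt(D**2 + U**2)
c(Q) = -1/(6*(-4 + Q)) (c(Q) = -1/(6*(Q - 4)) = -1/(6*(-4 + Q)))
J(y) = y (J(y) = y*1 = y)
W(1, 3)*J(c(2)) = sqrt(3**2 + 1**2)*(-1/(-24 + 6*2)) = sqrt(9 + 1)*(-1/(-24 + 12)) = sqrt(10)*(-1/(-12)) = sqrt(10)*(-1*(-1/12)) = sqrt(10)*(1/12) = sqrt(10)/12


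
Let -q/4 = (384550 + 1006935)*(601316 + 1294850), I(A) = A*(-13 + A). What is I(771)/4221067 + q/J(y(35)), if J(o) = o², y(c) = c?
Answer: -8909782792990678526/1034161415 ≈ -8.6155e+9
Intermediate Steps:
q = -10553946186040 (q = -4*(384550 + 1006935)*(601316 + 1294850) = -5565940*1896166 = -4*2638486546510 = -10553946186040)
I(771)/4221067 + q/J(y(35)) = (771*(-13 + 771))/4221067 - 10553946186040/(35²) = (771*758)*(1/4221067) - 10553946186040/1225 = 584418*(1/4221067) - 10553946186040*1/1225 = 584418/4221067 - 2110789237208/245 = -8909782792990678526/1034161415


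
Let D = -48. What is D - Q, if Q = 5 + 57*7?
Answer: -452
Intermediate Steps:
Q = 404 (Q = 5 + 399 = 404)
D - Q = -48 - 1*404 = -48 - 404 = -452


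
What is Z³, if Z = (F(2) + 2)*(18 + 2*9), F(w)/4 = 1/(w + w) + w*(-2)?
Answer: -102503232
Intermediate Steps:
F(w) = -8*w + 2/w (F(w) = 4*(1/(w + w) + w*(-2)) = 4*(1/(2*w) - 2*w) = -8*w + 2/w)
Z = -468 (Z = ((-8*2 + 2/2) + 2)*(18 + 2*9) = ((-16 + 2*(½)) + 2)*(18 + 18) = ((-16 + 1) + 2)*36 = (-15 + 2)*36 = -13*36 = -468)
Z³ = (-468)³ = -102503232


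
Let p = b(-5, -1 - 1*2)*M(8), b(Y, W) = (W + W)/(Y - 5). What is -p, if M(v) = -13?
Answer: 39/5 ≈ 7.8000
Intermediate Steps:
b(Y, W) = 2*W/(-5 + Y) (b(Y, W) = (2*W)/(-5 + Y) = 2*W/(-5 + Y))
p = -39/5 (p = (2*(-1 - 1*2)/(-5 - 5))*(-13) = (2*(-1 - 2)/(-10))*(-13) = (2*(-3)*(-⅒))*(-13) = (⅗)*(-13) = -39/5 ≈ -7.8000)
-p = -1*(-39/5) = 39/5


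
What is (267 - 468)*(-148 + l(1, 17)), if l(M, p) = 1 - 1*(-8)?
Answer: 27939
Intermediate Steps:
l(M, p) = 9 (l(M, p) = 1 + 8 = 9)
(267 - 468)*(-148 + l(1, 17)) = (267 - 468)*(-148 + 9) = -201*(-139) = 27939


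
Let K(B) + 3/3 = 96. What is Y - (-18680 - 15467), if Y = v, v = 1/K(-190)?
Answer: 3243966/95 ≈ 34147.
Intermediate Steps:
K(B) = 95 (K(B) = -1 + 96 = 95)
v = 1/95 ≈ 0.010526
Y = 1/95 ≈ 0.010526
Y - (-18680 - 15467) = 1/95 - (-18680 - 15467) = 1/95 - 1*(-34147) = 1/95 + 34147 = 3243966/95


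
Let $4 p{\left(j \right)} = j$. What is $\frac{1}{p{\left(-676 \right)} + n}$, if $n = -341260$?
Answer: $- \frac{1}{341429} \approx -2.9289 \cdot 10^{-6}$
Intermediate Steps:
$p{\left(j \right)} = \frac{j}{4}$
$\frac{1}{p{\left(-676 \right)} + n} = \frac{1}{\frac{1}{4} \left(-676\right) - 341260} = \frac{1}{-169 - 341260} = \frac{1}{-341429} = - \frac{1}{341429}$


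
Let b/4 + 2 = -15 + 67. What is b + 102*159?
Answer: 16418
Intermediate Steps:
b = 200 (b = -8 + 4*(-15 + 67) = -8 + 4*52 = -8 + 208 = 200)
b + 102*159 = 200 + 102*159 = 200 + 16218 = 16418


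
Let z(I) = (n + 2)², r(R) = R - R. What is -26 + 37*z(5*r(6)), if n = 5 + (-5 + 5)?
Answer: 1787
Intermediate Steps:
n = 5 (n = 5 + 0 = 5)
r(R) = 0
z(I) = 49 (z(I) = (5 + 2)² = 7² = 49)
-26 + 37*z(5*r(6)) = -26 + 37*49 = -26 + 1813 = 1787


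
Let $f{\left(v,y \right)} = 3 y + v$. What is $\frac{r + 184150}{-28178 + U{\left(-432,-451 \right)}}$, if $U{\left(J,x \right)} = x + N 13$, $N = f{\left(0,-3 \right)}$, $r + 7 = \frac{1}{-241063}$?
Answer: $- \frac{22195032004}{3464798499} \approx -6.4059$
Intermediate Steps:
$r = - \frac{1687442}{241063}$ ($r = -7 + \frac{1}{-241063} = -7 - \frac{1}{241063} = - \frac{1687442}{241063} \approx -7.0$)
$f{\left(v,y \right)} = v + 3 y$
$N = -9$ ($N = 0 + 3 \left(-3\right) = 0 - 9 = -9$)
$U{\left(J,x \right)} = -117 + x$ ($U{\left(J,x \right)} = x - 117 = -117 + x$)
$\frac{r + 184150}{-28178 + U{\left(-432,-451 \right)}} = \frac{- \frac{1687442}{241063} + 184150}{-28178 - 568} = \frac{44390064008}{241063 \left(-28178 - 568\right)} = \frac{44390064008}{241063 \left(-28746\right)} = \frac{44390064008}{241063} \left(- \frac{1}{28746}\right) = - \frac{22195032004}{3464798499}$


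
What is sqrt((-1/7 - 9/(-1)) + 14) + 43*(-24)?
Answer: -1032 + 4*sqrt(70)/7 ≈ -1027.2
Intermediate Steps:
sqrt((-1/7 - 9/(-1)) + 14) + 43*(-24) = sqrt((-1*1/7 - 9*(-1)) + 14) - 1032 = sqrt((-1/7 + 9) + 14) - 1032 = sqrt(62/7 + 14) - 1032 = sqrt(160/7) - 1032 = 4*sqrt(70)/7 - 1032 = -1032 + 4*sqrt(70)/7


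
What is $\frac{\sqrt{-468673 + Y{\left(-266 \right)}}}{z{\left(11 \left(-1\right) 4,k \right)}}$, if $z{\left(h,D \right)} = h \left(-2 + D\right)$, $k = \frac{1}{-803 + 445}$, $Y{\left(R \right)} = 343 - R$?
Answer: $\frac{358 i \sqrt{29254}}{7887} \approx 7.7636 i$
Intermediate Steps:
$k = - \frac{1}{358}$ ($k = \frac{1}{-358} = - \frac{1}{358} \approx -0.0027933$)
$\frac{\sqrt{-468673 + Y{\left(-266 \right)}}}{z{\left(11 \left(-1\right) 4,k \right)}} = \frac{\sqrt{-468673 + \left(343 - -266\right)}}{11 \left(-1\right) 4 \left(-2 - \frac{1}{358}\right)} = \frac{\sqrt{-468673 + \left(343 + 266\right)}}{\left(-11\right) 4 \left(- \frac{717}{358}\right)} = \frac{\sqrt{-468673 + 609}}{\left(-44\right) \left(- \frac{717}{358}\right)} = \frac{\sqrt{-468064}}{\frac{15774}{179}} = 4 i \sqrt{29254} \cdot \frac{179}{15774} = \frac{358 i \sqrt{29254}}{7887}$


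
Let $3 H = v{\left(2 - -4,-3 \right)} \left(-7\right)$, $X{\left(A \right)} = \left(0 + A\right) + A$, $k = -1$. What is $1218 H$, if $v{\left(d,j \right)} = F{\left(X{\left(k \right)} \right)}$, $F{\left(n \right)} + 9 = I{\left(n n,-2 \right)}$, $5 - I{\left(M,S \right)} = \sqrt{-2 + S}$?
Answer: $11368 + 5684 i \approx 11368.0 + 5684.0 i$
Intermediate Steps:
$I{\left(M,S \right)} = 5 - \sqrt{-2 + S}$
$X{\left(A \right)} = 2 A$ ($X{\left(A \right)} = A + A = 2 A$)
$F{\left(n \right)} = -4 - 2 i$ ($F{\left(n \right)} = -9 + \left(5 - \sqrt{-2 - 2}\right) = -9 + \left(5 - \sqrt{-4}\right) = -9 + \left(5 - 2 i\right) = -4 - 2 i$)
$v{\left(d,j \right)} = -4 - 2 i$
$H = \frac{28}{3} + \frac{14 i}{3}$ ($H = \frac{\left(-4 - 2 i\right) \left(-7\right)}{3} = \frac{28 + 14 i}{3} = \frac{28}{3} + \frac{14 i}{3} \approx 9.3333 + 4.6667 i$)
$1218 H = 1218 \left(\frac{28}{3} + \frac{14 i}{3}\right) = 11368 + 5684 i$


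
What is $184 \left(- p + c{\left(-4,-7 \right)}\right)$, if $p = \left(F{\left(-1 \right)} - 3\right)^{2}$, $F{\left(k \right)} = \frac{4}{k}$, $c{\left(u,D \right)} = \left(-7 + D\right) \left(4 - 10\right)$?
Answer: $6440$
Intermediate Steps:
$c{\left(u,D \right)} = 42 - 6 D$ ($c{\left(u,D \right)} = \left(-7 + D\right) \left(-6\right) = 42 - 6 D$)
$p = 49$ ($p = \left(\frac{4}{-1} - 3\right)^{2} = \left(4 \left(-1\right) - 3\right)^{2} = \left(-4 - 3\right)^{2} = \left(-7\right)^{2} = 49$)
$184 \left(- p + c{\left(-4,-7 \right)}\right) = 184 \left(\left(-1\right) 49 + \left(42 - -42\right)\right) = 184 \left(-49 + \left(42 + 42\right)\right) = 184 \left(-49 + 84\right) = 184 \cdot 35 = 6440$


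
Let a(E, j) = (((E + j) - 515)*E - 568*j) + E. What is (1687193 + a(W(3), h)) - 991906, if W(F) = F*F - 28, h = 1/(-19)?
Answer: 13403453/19 ≈ 7.0545e+5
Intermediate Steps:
h = -1/19 ≈ -0.052632
W(F) = -28 + F² (W(F) = F² - 28 = -28 + F²)
a(E, j) = E - 568*j + E*(-515 + E + j) (a(E, j) = ((-515 + E + j)*E - 568*j) + E = (E*(-515 + E + j) - 568*j) + E = (-568*j + E*(-515 + E + j)) + E = E - 568*j + E*(-515 + E + j))
(1687193 + a(W(3), h)) - 991906 = (1687193 + ((-28 + 3²)² - 568*(-1/19) - 514*(-28 + 3²) + (-28 + 3²)*(-1/19))) - 991906 = (1687193 + ((-28 + 9)² + 568/19 - 514*(-28 + 9) + (-28 + 9)*(-1/19))) - 991906 = (1687193 + ((-19)² + 568/19 - 514*(-19) - 19*(-1/19))) - 991906 = (1687193 + (361 + 568/19 + 9766 + 1)) - 991906 = (1687193 + 193000/19) - 991906 = 32249667/19 - 991906 = 13403453/19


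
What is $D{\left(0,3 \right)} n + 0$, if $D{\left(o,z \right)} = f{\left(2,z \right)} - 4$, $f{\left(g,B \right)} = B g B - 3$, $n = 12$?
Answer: $132$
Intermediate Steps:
$f{\left(g,B \right)} = -3 + g B^{2}$ ($f{\left(g,B \right)} = g B^{2} - 3 = -3 + g B^{2}$)
$D{\left(o,z \right)} = -7 + 2 z^{2}$ ($D{\left(o,z \right)} = \left(-3 + 2 z^{2}\right) - 4 = -7 + 2 z^{2}$)
$D{\left(0,3 \right)} n + 0 = \left(-7 + 2 \cdot 3^{2}\right) 12 + 0 = \left(-7 + 2 \cdot 9\right) 12 + 0 = \left(-7 + 18\right) 12 + 0 = 11 \cdot 12 + 0 = 132 + 0 = 132$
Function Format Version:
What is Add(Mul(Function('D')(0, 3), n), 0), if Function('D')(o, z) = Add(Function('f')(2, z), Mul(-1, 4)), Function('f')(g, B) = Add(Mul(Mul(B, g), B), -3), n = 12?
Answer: 132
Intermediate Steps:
Function('f')(g, B) = Add(-3, Mul(g, Pow(B, 2))) (Function('f')(g, B) = Add(Mul(g, Pow(B, 2)), -3) = Add(-3, Mul(g, Pow(B, 2))))
Function('D')(o, z) = Add(-7, Mul(2, Pow(z, 2))) (Function('D')(o, z) = Add(Add(-3, Mul(2, Pow(z, 2))), Mul(-1, 4)) = Add(Add(-3, Mul(2, Pow(z, 2))), -4) = Add(-7, Mul(2, Pow(z, 2))))
Add(Mul(Function('D')(0, 3), n), 0) = Add(Mul(Add(-7, Mul(2, Pow(3, 2))), 12), 0) = Add(Mul(Add(-7, Mul(2, 9)), 12), 0) = Add(Mul(Add(-7, 18), 12), 0) = Add(Mul(11, 12), 0) = Add(132, 0) = 132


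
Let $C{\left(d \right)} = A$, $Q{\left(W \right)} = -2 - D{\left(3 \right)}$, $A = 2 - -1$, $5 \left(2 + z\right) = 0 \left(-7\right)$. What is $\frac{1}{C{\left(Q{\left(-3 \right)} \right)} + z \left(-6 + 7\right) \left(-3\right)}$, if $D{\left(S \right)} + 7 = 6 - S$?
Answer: $\frac{1}{9} \approx 0.11111$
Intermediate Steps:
$D{\left(S \right)} = -1 - S$ ($D{\left(S \right)} = -7 - \left(-6 + S\right) = -1 - S$)
$z = -2$ ($z = -2 + \frac{0 \left(-7\right)}{5} = -2 + \frac{1}{5} \cdot 0 = -2 + 0 = -2$)
$A = 3$ ($A = 2 + 1 = 3$)
$Q{\left(W \right)} = 2$ ($Q{\left(W \right)} = -2 - \left(-1 - 3\right) = -2 - -4 = -2 + 4 = 2$)
$C{\left(d \right)} = 3$
$\frac{1}{C{\left(Q{\left(-3 \right)} \right)} + z \left(-6 + 7\right) \left(-3\right)} = \frac{1}{3 - 2 \left(-6 + 7\right) \left(-3\right)} = \frac{1}{3 - 2 \cdot 1 \left(-3\right)} = \frac{1}{3 - -6} = \frac{1}{3 + 6} = \frac{1}{9}$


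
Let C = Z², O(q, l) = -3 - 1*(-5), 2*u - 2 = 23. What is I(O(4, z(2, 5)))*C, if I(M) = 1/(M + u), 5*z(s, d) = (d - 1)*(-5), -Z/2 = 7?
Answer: 392/29 ≈ 13.517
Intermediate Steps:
u = 25/2 (u = 1 + (½)*23 = 1 + 23/2 = 25/2 ≈ 12.500)
Z = -14 (Z = -2*7 = -14)
z(s, d) = 1 - d (z(s, d) = ((d - 1)*(-5))/5 = ((-1 + d)*(-5))/5 = (5 - 5*d)/5 = 1 - d)
O(q, l) = 2 (O(q, l) = -3 + 5 = 2)
C = 196 (C = (-14)² = 196)
I(M) = 1/(25/2 + M) (I(M) = 1/(M + 25/2) = 1/(25/2 + M))
I(O(4, z(2, 5)))*C = (2/(25 + 2*2))*196 = (2/(25 + 4))*196 = (2/29)*196 = 392/29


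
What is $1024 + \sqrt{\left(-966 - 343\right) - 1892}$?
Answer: $1024 + i \sqrt{3201} \approx 1024.0 + 56.577 i$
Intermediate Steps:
$1024 + \sqrt{\left(-966 - 343\right) - 1892} = 1024 + \sqrt{-1309 - 1892} = 1024 + \sqrt{-3201} = 1024 + i \sqrt{3201}$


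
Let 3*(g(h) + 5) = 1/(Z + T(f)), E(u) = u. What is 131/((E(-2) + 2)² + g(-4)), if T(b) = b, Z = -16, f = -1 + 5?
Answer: -4716/181 ≈ -26.055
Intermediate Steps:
f = 4
g(h) = -181/36 (g(h) = -5 + 1/(3*(-16 + 4)) = -5 + (⅓)/(-12) = -5 + (⅓)*(-1/12) = -5 - 1/36 = -181/36)
131/((E(-2) + 2)² + g(-4)) = 131/((-2 + 2)² - 181/36) = 131/(0² - 181/36) = 131/(0 - 181/36) = 131/(-181/36) = -36/181*131 = -4716/181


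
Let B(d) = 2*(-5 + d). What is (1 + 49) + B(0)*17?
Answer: -120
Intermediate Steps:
B(d) = -10 + 2*d
(1 + 49) + B(0)*17 = (1 + 49) + (-10 + 2*0)*17 = 50 + (-10 + 0)*17 = 50 - 10*17 = 50 - 170 = -120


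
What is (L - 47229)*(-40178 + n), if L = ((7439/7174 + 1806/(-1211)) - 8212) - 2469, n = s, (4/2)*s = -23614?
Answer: 3736306508068525/1241102 ≈ 3.0105e+9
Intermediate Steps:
s = -11807 (s = (½)*(-23614) = -11807)
n = -11807
L = -13256774407/1241102 (L = ((7439*(1/7174) + 1806*(-1/1211)) - 8212) - 2469 = ((7439/7174 - 258/173) - 8212) - 2469 = (-563945/1241102 - 8212) - 2469 = -10192493569/1241102 - 2469 = -13256774407/1241102 ≈ -10681.)
(L - 47229)*(-40178 + n) = (-13256774407/1241102 - 47229)*(-40178 - 11807) = -71872780765/1241102*(-51985) = 3736306508068525/1241102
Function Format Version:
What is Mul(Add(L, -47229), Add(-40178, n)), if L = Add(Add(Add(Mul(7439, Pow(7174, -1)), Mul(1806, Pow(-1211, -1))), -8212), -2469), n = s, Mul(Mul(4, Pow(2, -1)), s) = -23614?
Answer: Rational(3736306508068525, 1241102) ≈ 3.0105e+9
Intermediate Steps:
s = -11807 (s = Mul(Rational(1, 2), -23614) = -11807)
n = -11807
L = Rational(-13256774407, 1241102) (L = Add(Add(Add(Mul(7439, Rational(1, 7174)), Mul(1806, Rational(-1, 1211))), -8212), -2469) = Add(Add(Add(Rational(7439, 7174), Rational(-258, 173)), -8212), -2469) = Add(Add(Rational(-563945, 1241102), -8212), -2469) = Add(Rational(-10192493569, 1241102), -2469) = Rational(-13256774407, 1241102) ≈ -10681.)
Mul(Add(L, -47229), Add(-40178, n)) = Mul(Add(Rational(-13256774407, 1241102), -47229), Add(-40178, -11807)) = Mul(Rational(-71872780765, 1241102), -51985) = Rational(3736306508068525, 1241102)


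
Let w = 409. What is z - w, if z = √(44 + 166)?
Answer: -409 + √210 ≈ -394.51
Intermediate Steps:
z = √210 ≈ 14.491
z - w = √210 - 1*409 = √210 - 409 = -409 + √210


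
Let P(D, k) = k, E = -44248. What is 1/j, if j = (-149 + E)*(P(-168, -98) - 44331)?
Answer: 1/1972514313 ≈ 5.0697e-10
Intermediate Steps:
j = 1972514313 (j = (-149 - 44248)*(-98 - 44331) = -44397*(-44429) = 1972514313)
1/j = 1/1972514313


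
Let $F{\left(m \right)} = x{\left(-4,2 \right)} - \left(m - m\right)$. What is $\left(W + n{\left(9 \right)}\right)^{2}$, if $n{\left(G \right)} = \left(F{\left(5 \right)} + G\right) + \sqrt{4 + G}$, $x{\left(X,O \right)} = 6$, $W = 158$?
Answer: $\left(173 + \sqrt{13}\right)^{2} \approx 31190.0$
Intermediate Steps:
$F{\left(m \right)} = 6$ ($F{\left(m \right)} = 6 - \left(m - m\right) = 6 - 0 = 6 + 0 = 6$)
$n{\left(G \right)} = 6 + G + \sqrt{4 + G}$ ($n{\left(G \right)} = \left(6 + G\right) + \sqrt{4 + G} = 6 + G + \sqrt{4 + G}$)
$\left(W + n{\left(9 \right)}\right)^{2} = \left(158 + \left(6 + 9 + \sqrt{4 + 9}\right)\right)^{2} = \left(158 + \left(6 + 9 + \sqrt{13}\right)\right)^{2} = \left(158 + \left(15 + \sqrt{13}\right)\right)^{2} = \left(173 + \sqrt{13}\right)^{2}$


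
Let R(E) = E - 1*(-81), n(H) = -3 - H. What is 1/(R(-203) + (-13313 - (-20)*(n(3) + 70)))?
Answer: -1/12155 ≈ -8.2271e-5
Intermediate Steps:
R(E) = 81 + E (R(E) = E + 81 = 81 + E)
1/(R(-203) + (-13313 - (-20)*(n(3) + 70))) = 1/((81 - 203) + (-13313 - (-20)*((-3 - 1*3) + 70))) = 1/(-122 + (-13313 - (-20)*((-3 - 3) + 70))) = 1/(-122 + (-13313 - (-20)*(-6 + 70))) = 1/(-122 + (-13313 - (-20)*64)) = 1/(-122 + (-13313 - 1*(-1280))) = 1/(-122 + (-13313 + 1280)) = 1/(-122 - 12033) = 1/(-12155) = -1/12155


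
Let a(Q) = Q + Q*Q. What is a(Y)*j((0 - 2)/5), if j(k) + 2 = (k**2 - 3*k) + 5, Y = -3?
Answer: 654/25 ≈ 26.160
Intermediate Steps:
a(Q) = Q + Q**2
j(k) = 3 + k**2 - 3*k (j(k) = -2 + ((k**2 - 3*k) + 5) = -2 + (5 + k**2 - 3*k) = 3 + k**2 - 3*k)
a(Y)*j((0 - 2)/5) = (-3*(1 - 3))*(3 + ((0 - 2)/5)**2 - 3*(0 - 2)/5) = (-3*(-2))*(3 + (-2*1/5)**2 - (-6)/5) = 6*(3 + (-2/5)**2 - 3*(-2/5)) = 6*(3 + 4/25 + 6/5) = 6*(109/25) = 654/25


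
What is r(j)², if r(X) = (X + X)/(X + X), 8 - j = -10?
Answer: 1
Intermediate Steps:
j = 18 (j = 8 - 1*(-10) = 8 + 10 = 18)
r(X) = 1 (r(X) = (2*X)/((2*X)) = (2*X)*(1/(2*X)) = 1)
r(j)² = 1² = 1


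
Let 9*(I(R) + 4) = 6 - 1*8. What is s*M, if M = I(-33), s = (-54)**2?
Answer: -12312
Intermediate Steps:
I(R) = -38/9 (I(R) = -4 + (6 - 1*8)/9 = -4 + (6 - 8)/9 = -4 + (1/9)*(-2) = -4 - 2/9 = -38/9)
s = 2916
M = -38/9 ≈ -4.2222
s*M = 2916*(-38/9) = -12312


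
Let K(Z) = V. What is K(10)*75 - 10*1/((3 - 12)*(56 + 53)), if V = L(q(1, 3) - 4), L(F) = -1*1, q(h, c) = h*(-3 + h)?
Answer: -73565/981 ≈ -74.990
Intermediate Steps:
L(F) = -1
V = -1
K(Z) = -1
K(10)*75 - 10*1/((3 - 12)*(56 + 53)) = -1*75 - 10*1/((3 - 12)*(56 + 53)) = -75 - 10/(109*(-9)) = -75 - 10/(-981) = -75 - 10*(-1/981) = -75 + 10/981 = -73565/981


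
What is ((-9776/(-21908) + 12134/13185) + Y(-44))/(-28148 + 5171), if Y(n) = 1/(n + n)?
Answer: -8611806859/146015470248120 ≈ -5.8979e-5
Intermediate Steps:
Y(n) = 1/(2*n)
((-9776/(-21908) + 12134/13185) + Y(-44))/(-28148 + 5171) = ((-9776/(-21908) + 12134/13185) + (½)/(-44))/(-28148 + 5171) = ((-9776*(-1/21908) + 12134*(1/13185)) + (½)*(-1/44))/(-22977) = ((2444/5477 + 12134/13185) - 1/88)*(-1/22977) = (98682058/72214245 - 1/88)*(-1/22977) = (8611806859/6354853560)*(-1/22977) = -8611806859/146015470248120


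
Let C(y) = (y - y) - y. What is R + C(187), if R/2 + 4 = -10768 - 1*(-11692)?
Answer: 1653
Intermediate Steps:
R = 1840 (R = -8 + 2*(-10768 - 1*(-11692)) = -8 + 2*(-10768 + 11692) = -8 + 2*924 = -8 + 1848 = 1840)
C(y) = -y (C(y) = 0 - y = -y)
R + C(187) = 1840 - 1*187 = 1840 - 187 = 1653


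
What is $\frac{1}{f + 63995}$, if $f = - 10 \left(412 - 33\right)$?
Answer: $\frac{1}{60205} \approx 1.661 \cdot 10^{-5}$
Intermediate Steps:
$f = -3790$ ($f = \left(-10\right) 379 = -3790$)
$\frac{1}{f + 63995} = \frac{1}{-3790 + 63995} = \frac{1}{60205}$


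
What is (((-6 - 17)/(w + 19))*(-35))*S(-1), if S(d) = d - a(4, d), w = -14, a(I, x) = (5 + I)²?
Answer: -13202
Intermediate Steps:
S(d) = -81 + d (S(d) = d - (5 + 4)² = d - 1*9² = d - 1*81 = d - 81 = -81 + d)
(((-6 - 17)/(w + 19))*(-35))*S(-1) = (((-6 - 17)/(-14 + 19))*(-35))*(-81 - 1) = (-23/5*(-35))*(-82) = (-23*⅕*(-35))*(-82) = -23/5*(-35)*(-82) = 161*(-82) = -13202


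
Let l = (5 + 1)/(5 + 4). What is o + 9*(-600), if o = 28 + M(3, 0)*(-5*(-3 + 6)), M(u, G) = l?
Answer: -5382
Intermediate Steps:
l = ⅔ (l = 6/9 = 6*(⅑) = ⅔ ≈ 0.66667)
M(u, G) = ⅔
o = 18 (o = 28 + 2*(-5*(-3 + 6))/3 = 28 + 2*(-5*3)/3 = 28 + (⅔)*(-15) = 28 - 10 = 18)
o + 9*(-600) = 18 + 9*(-600) = 18 - 5400 = -5382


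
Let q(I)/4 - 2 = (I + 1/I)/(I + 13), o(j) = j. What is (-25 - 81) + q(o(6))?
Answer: -5512/57 ≈ -96.702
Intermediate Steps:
q(I) = 8 + 4*(I + 1/I)/(13 + I) (q(I) = 8 + 4*((I + 1/I)/(I + 13)) = 8 + 4*((I + 1/I)/(13 + I)) = 8 + 4*(I + 1/I)/(13 + I))
(-25 - 81) + q(o(6)) = (-25 - 81) + 4*(1 + 3*6² + 26*6)/(6*(13 + 6)) = -106 + 4*(⅙)*(1 + 3*36 + 156)/19 = -106 + 4*(⅙)*(1/19)*(1 + 108 + 156) = -106 + 4*(⅙)*(1/19)*265 = -106 + 530/57 = -5512/57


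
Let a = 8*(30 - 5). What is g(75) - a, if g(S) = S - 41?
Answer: -166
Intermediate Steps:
g(S) = -41 + S
a = 200 (a = 8*25 = 200)
g(75) - a = (-41 + 75) - 1*200 = 34 - 200 = -166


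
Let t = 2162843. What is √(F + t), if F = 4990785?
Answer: 2*√1788407 ≈ 2674.6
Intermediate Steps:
√(F + t) = √(4990785 + 2162843) = √7153628 = 2*√1788407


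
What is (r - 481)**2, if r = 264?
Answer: 47089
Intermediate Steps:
(r - 481)**2 = (264 - 481)**2 = (-217)**2 = 47089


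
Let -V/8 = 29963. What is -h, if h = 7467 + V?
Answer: 232237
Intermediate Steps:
V = -239704 (V = -8*29963 = -239704)
h = -232237 (h = 7467 - 239704 = -232237)
-h = -1*(-232237) = 232237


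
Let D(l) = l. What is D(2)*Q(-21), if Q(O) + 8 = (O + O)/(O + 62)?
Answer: -740/41 ≈ -18.049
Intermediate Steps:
Q(O) = -8 + 2*O/(62 + O) (Q(O) = -8 + (O + O)/(O + 62) = -8 + (2*O)/(62 + O) = -8 + 2*O/(62 + O))
D(2)*Q(-21) = 2*(2*(-248 - 3*(-21))/(62 - 21)) = 2*(2*(-248 + 63)/41) = 2*(2*(1/41)*(-185)) = 2*(-370/41) = -740/41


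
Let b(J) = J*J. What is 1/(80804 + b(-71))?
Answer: 1/85845 ≈ 1.1649e-5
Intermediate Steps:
b(J) = J**2
1/(80804 + b(-71)) = 1/(80804 + (-71)**2) = 1/(80804 + 5041) = 1/85845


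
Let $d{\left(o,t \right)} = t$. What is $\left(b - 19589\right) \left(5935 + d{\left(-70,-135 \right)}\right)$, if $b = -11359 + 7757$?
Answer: $-134507800$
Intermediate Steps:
$b = -3602$
$\left(b - 19589\right) \left(5935 + d{\left(-70,-135 \right)}\right) = \left(-3602 - 19589\right) \left(5935 - 135\right) = \left(-23191\right) 5800 = -134507800$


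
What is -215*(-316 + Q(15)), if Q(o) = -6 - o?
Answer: 72455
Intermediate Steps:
-215*(-316 + Q(15)) = -215*(-316 + (-6 - 1*15)) = -215*(-316 + (-6 - 15)) = -215*(-316 - 21) = -215*(-337) = 72455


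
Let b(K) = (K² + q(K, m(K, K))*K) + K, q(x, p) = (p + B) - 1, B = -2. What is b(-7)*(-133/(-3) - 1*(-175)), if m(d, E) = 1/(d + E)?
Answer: 41783/3 ≈ 13928.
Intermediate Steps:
m(d, E) = 1/(E + d)
q(x, p) = -3 + p (q(x, p) = (p - 2) - 1 = (-2 + p) - 1 = -3 + p)
b(K) = K + K² + K*(-3 + 1/(2*K)) (b(K) = (K² + (-3 + 1/(K + K))*K) + K = (K² + (-3 + 1/(2*K))*K) + K = (K² + K*(-3 + 1/(2*K))) + K = K + K² + K*(-3 + 1/(2*K)))
b(-7)*(-133/(-3) - 1*(-175)) = (½ - 7*(-2 - 7))*(-133/(-3) - 1*(-175)) = (½ - 7*(-9))*(-133*(-⅓) + 175) = (½ + 63)*(133/3 + 175) = (127/2)*(658/3) = 41783/3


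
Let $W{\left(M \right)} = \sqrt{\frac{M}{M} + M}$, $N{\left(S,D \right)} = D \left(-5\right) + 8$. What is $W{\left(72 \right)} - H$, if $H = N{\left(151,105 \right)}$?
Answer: $517 + \sqrt{73} \approx 525.54$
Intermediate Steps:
$N{\left(S,D \right)} = 8 - 5 D$ ($N{\left(S,D \right)} = - 5 D + 8 = 8 - 5 D$)
$W{\left(M \right)} = \sqrt{1 + M}$
$H = -517$ ($H = 8 - 525 = -517$)
$W{\left(72 \right)} - H = \sqrt{1 + 72} - -517 = \sqrt{73} + 517 = 517 + \sqrt{73}$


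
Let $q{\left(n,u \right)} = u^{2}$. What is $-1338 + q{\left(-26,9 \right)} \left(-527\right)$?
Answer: $-44025$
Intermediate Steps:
$-1338 + q{\left(-26,9 \right)} \left(-527\right) = -1338 + 9^{2} \left(-527\right) = -1338 + 81 \left(-527\right) = -1338 - 42687 = -44025$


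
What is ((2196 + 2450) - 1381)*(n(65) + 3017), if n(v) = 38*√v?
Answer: 9850505 + 124070*√65 ≈ 1.0851e+7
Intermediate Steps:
((2196 + 2450) - 1381)*(n(65) + 3017) = ((2196 + 2450) - 1381)*(38*√65 + 3017) = (4646 - 1381)*(3017 + 38*√65) = 3265*(3017 + 38*√65) = 9850505 + 124070*√65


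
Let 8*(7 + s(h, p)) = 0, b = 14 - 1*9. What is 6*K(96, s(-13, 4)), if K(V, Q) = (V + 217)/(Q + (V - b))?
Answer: 313/14 ≈ 22.357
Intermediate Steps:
b = 5 (b = 14 - 9 = 5)
s(h, p) = -7 (s(h, p) = -7 + (⅛)*0 = -7 + 0 = -7)
K(V, Q) = (217 + V)/(-5 + Q + V) (K(V, Q) = (V + 217)/(Q + (V - 1*5)) = (217 + V)/(Q + (V - 5)) = (217 + V)/(Q + (-5 + V)) = (217 + V)/(-5 + Q + V))
6*K(96, s(-13, 4)) = 6*((217 + 96)/(-5 - 7 + 96)) = 6*(313/84) = 313/14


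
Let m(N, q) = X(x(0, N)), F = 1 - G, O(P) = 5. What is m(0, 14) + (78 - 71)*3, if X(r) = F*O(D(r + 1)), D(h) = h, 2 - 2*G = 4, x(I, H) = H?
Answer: 31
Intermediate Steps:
G = -1 (G = 1 - ½*4 = 1 - 2 = -1)
F = 2 (F = 1 - 1*(-1) = 1 + 1 = 2)
X(r) = 10 (X(r) = 2*5 = 10)
m(N, q) = 10
m(0, 14) + (78 - 71)*3 = 10 + (78 - 71)*3 = 10 + 7*3 = 10 + 21 = 31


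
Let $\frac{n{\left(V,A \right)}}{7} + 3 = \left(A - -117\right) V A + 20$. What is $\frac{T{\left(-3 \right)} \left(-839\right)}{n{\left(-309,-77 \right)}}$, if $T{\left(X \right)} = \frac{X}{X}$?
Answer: $- \frac{839}{6662159} \approx -0.00012594$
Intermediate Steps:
$n{\left(V,A \right)} = 119 + 7 A V \left(117 + A\right)$ ($n{\left(V,A \right)} = -21 + 7 \left(\left(A - -117\right) V A + 20\right) = -21 + 7 \left(\left(A + 117\right) V A + 20\right) = -21 + 7 \left(\left(117 + A\right) V A + 20\right) = -21 + 7 \left(V \left(117 + A\right) A + 20\right) = -21 + 7 \left(A V \left(117 + A\right) + 20\right) = -21 + 7 \left(20 + A V \left(117 + A\right)\right) = -21 + \left(140 + 7 A V \left(117 + A\right)\right) = 119 + 7 A V \left(117 + A\right)$)
$T{\left(X \right)} = 1$
$\frac{T{\left(-3 \right)} \left(-839\right)}{n{\left(-309,-77 \right)}} = \frac{1 \left(-839\right)}{119 + 7 \left(-309\right) \left(-77\right)^{2} + 819 \left(-77\right) \left(-309\right)} = - \frac{839}{119 + 7 \left(-309\right) 5929 + 19486467} = - \frac{839}{119 - 12824427 + 19486467} = - \frac{839}{6662159}$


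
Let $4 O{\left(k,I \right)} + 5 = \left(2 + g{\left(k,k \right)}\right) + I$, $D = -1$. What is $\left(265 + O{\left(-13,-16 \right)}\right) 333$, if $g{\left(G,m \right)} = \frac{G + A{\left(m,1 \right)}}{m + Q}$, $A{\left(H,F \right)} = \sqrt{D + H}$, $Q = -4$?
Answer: $\frac{2948715}{34} - \frac{333 i \sqrt{14}}{68} \approx 86727.0 - 18.323 i$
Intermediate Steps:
$A{\left(H,F \right)} = \sqrt{-1 + H}$
$g{\left(G,m \right)} = \frac{G + \sqrt{-1 + m}}{-4 + m}$ ($g{\left(G,m \right)} = \frac{G + \sqrt{-1 + m}}{m - 4} = \frac{G + \sqrt{-1 + m}}{-4 + m}$)
$O{\left(k,I \right)} = - \frac{3}{4} + \frac{I}{4} + \frac{k + \sqrt{-1 + k}}{4 \left(-4 + k\right)}$ ($O{\left(k,I \right)} = - \frac{5}{4} + \frac{\left(2 + \frac{k + \sqrt{-1 + k}}{-4 + k}\right) + I}{4} = - \frac{5}{4} + \frac{2 + I + \frac{k + \sqrt{-1 + k}}{-4 + k}}{4} = - \frac{5}{4} + \left(\frac{1}{2} + \frac{I}{4} + \frac{k + \sqrt{-1 + k}}{4 \left(-4 + k\right)}\right) = - \frac{3}{4} + \frac{I}{4} + \frac{k + \sqrt{-1 + k}}{4 \left(-4 + k\right)}$)
$\left(265 + O{\left(-13,-16 \right)}\right) 333 = \left(265 + \frac{-13 + \sqrt{-1 - 13} + \left(-4 - 13\right) \left(-3 - 16\right)}{4 \left(-4 - 13\right)}\right) 333 = \left(265 + \frac{-13 + \sqrt{-14} - -323}{4 \left(-17\right)}\right) 333 = \left(265 + \frac{1}{4} \left(- \frac{1}{17}\right) \left(-13 + i \sqrt{14} + 323\right)\right) 333 = \left(265 + \frac{1}{4} \left(- \frac{1}{17}\right) \left(310 + i \sqrt{14}\right)\right) 333 = \left(265 - \left(\frac{155}{34} + \frac{i \sqrt{14}}{68}\right)\right) 333 = \left(\frac{8855}{34} - \frac{i \sqrt{14}}{68}\right) 333 = \frac{2948715}{34} - \frac{333 i \sqrt{14}}{68}$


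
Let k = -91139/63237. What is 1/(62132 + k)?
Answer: 63237/3928950145 ≈ 1.6095e-5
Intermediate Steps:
k = -91139/63237 (k = -91139*1/63237 = -91139/63237 ≈ -1.4412)
1/(62132 + k) = 1/(62132 - 91139/63237) = 1/(3928950145/63237) = 63237/3928950145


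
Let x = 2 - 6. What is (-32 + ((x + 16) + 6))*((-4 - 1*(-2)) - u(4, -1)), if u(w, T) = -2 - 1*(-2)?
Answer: 28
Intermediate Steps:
x = -4
u(w, T) = 0 (u(w, T) = -2 + 2 = 0)
(-32 + ((x + 16) + 6))*((-4 - 1*(-2)) - u(4, -1)) = (-32 + ((-4 + 16) + 6))*((-4 - 1*(-2)) - 1*0) = (-32 + (12 + 6))*((-4 + 2) + 0) = (-32 + 18)*(-2 + 0) = -14*(-2) = 28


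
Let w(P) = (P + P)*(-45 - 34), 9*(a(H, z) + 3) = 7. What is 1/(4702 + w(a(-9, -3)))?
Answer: 9/45478 ≈ 0.00019790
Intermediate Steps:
a(H, z) = -20/9 (a(H, z) = -3 + (⅑)*7 = -3 + 7/9 = -20/9)
w(P) = -158*P (w(P) = (2*P)*(-79) = -158*P)
1/(4702 + w(a(-9, -3))) = 1/(4702 - 158*(-20/9)) = 1/(4702 + 3160/9) = 1/(45478/9) = 9/45478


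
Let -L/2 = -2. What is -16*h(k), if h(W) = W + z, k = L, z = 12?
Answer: -256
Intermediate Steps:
L = 4 (L = -2*(-2) = 4)
k = 4
h(W) = 12 + W (h(W) = W + 12 = 12 + W)
-16*h(k) = -16*(12 + 4) = -16*16 = -256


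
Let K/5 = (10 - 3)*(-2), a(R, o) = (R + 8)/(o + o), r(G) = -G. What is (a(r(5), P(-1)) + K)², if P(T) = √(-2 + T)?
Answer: (140 + I*√3)²/4 ≈ 4899.3 + 121.24*I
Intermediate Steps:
a(R, o) = (8 + R)/(2*o) (a(R, o) = (8 + R)/((2*o)) = (8 + R)*(1/(2*o)) = (8 + R)/(2*o))
K = -70 (K = 5*((10 - 3)*(-2)) = 5*(7*(-2)) = 5*(-14) = -70)
(a(r(5), P(-1)) + K)² = ((8 - 1*5)/(2*(√(-2 - 1))) - 70)² = ((8 - 5)/(2*(√(-3))) - 70)² = ((½)*3/(I*√3) - 70)² = ((½)*(-I*√3/3)*3 - 70)² = (-I*√3/2 - 70)² = (-70 - I*√3/2)²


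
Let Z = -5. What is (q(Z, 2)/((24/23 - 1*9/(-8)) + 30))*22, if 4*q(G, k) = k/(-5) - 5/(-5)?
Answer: 1012/9865 ≈ 0.10258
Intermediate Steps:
q(G, k) = ¼ - k/20 (q(G, k) = (k/(-5) - 5/(-5))/4 = (k*(-⅕) - 5*(-⅕))/4 = (-k/5 + 1)/4 = (1 - k/5)/4 = ¼ - k/20)
(q(Z, 2)/((24/23 - 1*9/(-8)) + 30))*22 = ((¼ - 1/20*2)/((24/23 - 1*9/(-8)) + 30))*22 = ((¼ - ⅒)/((24*(1/23) - 9*(-⅛)) + 30))*22 = (3/(20*((24/23 + 9/8) + 30)))*22 = (3/(20*(399/184 + 30)))*22 = (3/(20*(5919/184)))*22 = ((3/20)*(184/5919))*22 = (46/9865)*22 = 1012/9865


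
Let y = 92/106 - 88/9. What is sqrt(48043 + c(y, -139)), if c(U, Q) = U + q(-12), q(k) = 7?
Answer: 20*sqrt(3036317)/159 ≈ 219.18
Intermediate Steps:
y = -4250/477 (y = 92*(1/106) - 88*1/9 = 46/53 - 88/9 = -4250/477 ≈ -8.9099)
c(U, Q) = 7 + U (c(U, Q) = U + 7 = 7 + U)
sqrt(48043 + c(y, -139)) = sqrt(48043 + (7 - 4250/477)) = sqrt(48043 - 911/477) = sqrt(22915600/477) = 20*sqrt(3036317)/159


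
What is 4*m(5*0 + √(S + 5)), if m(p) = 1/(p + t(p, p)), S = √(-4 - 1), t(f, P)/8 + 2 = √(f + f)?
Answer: 4/(-16 + √(5 + I*√5) + 8*√2*(5 + I*√5)^(¼)) ≈ 0.79707 - 0.5247*I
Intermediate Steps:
t(f, P) = -16 + 8*√2*√f (t(f, P) = -16 + 8*√(f + f) = -16 + 8*√(2*f) = -16 + 8*(√2*√f) = -16 + 8*√2*√f)
S = I*√5 (S = √(-5) = I*√5 ≈ 2.2361*I)
m(p) = 1/(-16 + p + 8*√2*√p) (m(p) = 1/(p + (-16 + 8*√2*√p)) = 1/(-16 + p + 8*√2*√p))
4*m(5*0 + √(S + 5)) = 4/(-16 + (5*0 + √(I*√5 + 5)) + 8*√2*√(5*0 + √(I*√5 + 5))) = 4/(-16 + (0 + √(5 + I*√5)) + 8*√2*√(0 + √(5 + I*√5))) = 4/(-16 + √(5 + I*√5) + 8*√2*√(√(5 + I*√5))) = 4/(-16 + √(5 + I*√5) + 8*√2*(5 + I*√5)^(¼))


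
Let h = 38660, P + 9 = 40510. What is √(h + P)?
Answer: √79161 ≈ 281.36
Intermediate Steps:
P = 40501 (P = -9 + 40510 = 40501)
√(h + P) = √(38660 + 40501) = √79161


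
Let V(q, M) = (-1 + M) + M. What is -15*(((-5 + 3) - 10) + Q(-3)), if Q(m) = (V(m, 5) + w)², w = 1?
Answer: -1320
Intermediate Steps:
V(q, M) = -1 + 2*M
Q(m) = 100 (Q(m) = ((-1 + 2*5) + 1)² = ((-1 + 10) + 1)² = (9 + 1)² = 10² = 100)
-15*(((-5 + 3) - 10) + Q(-3)) = -15*(((-5 + 3) - 10) + 100) = -15*((-2 - 10) + 100) = -15*(-12 + 100) = -15*88 = -1320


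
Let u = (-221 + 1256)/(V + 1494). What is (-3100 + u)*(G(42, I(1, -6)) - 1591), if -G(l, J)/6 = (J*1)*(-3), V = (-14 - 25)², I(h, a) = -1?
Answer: 334152293/67 ≈ 4.9873e+6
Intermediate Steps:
V = 1521 (V = (-39)² = 1521)
G(l, J) = 18*J (G(l, J) = -6*J*1*(-3) = -6*J*(-3) = -(-18)*J = 18*J)
u = 23/67 (u = (-221 + 1256)/(1521 + 1494) = 1035/3015 = 1035*(1/3015) = 23/67 ≈ 0.34328)
(-3100 + u)*(G(42, I(1, -6)) - 1591) = (-3100 + 23/67)*(18*(-1) - 1591) = -207677*(-18 - 1591)/67 = -207677/67*(-1609) = 334152293/67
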